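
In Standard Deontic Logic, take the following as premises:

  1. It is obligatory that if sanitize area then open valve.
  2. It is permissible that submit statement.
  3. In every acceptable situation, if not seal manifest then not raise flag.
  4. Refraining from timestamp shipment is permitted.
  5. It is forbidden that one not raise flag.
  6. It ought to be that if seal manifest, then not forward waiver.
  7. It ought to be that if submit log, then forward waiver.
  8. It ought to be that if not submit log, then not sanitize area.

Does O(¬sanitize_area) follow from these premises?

F(¬raise_flag) at premise 5 means O(raise_flag).
Premise 3, O(¬seal_manifest → ¬raise_flag), contraposes to O(raise_flag → seal_manifest); with O(raise_flag) we get O(seal_manifest).
Premise 6 is O(seal_manifest → ¬forward_waiver); since O(seal_manifest), deontic closure gives O(¬forward_waiver).
Premise 7 is O(submit_log → forward_waiver); contrapositively O(¬forward_waiver → ¬submit_log). Since O(¬forward_waiver) holds, K gives O(¬submit_log).
Applying K to premise 8 (O(¬submit_log → ¬sanitize_area)) and O(¬submit_log) yields O(¬sanitize_area).
Premises 1, 2, 4 do not contribute to this derivation.
So O(¬sanitize_area) follows.

Yes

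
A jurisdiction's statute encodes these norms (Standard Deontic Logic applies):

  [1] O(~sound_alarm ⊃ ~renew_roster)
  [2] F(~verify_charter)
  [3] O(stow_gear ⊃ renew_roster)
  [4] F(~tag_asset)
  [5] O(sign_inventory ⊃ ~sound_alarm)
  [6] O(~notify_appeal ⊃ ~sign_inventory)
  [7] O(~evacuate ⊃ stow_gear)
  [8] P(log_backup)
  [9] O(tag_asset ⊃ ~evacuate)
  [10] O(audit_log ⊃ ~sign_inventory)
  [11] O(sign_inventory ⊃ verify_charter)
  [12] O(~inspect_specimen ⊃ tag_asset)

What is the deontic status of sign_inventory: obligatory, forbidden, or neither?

Forbidden

Premise 4, F(~tag_asset), is equivalent to O(tag_asset).
From O(tag_asset) and premise 9, O(tag_asset ⊃ ~evacuate), we obtain O(~evacuate).
Applying K to premise 7 (O(~evacuate ⊃ stow_gear)) and O(~evacuate) yields O(stow_gear).
From O(stow_gear) and premise 3, O(stow_gear ⊃ renew_roster), we obtain O(renew_roster).
Premise 1, O(~sound_alarm ⊃ ~renew_roster), contraposes to O(renew_roster ⊃ sound_alarm); with O(renew_roster) we get O(sound_alarm).
The contrapositive of premise 5 (O(sign_inventory ⊃ ~sound_alarm)) is O(sound_alarm ⊃ ~sign_inventory), and O(sound_alarm) is already established, so O(~sign_inventory).
Premises 2, 6, 8, 10, 11, 12 do not contribute to this derivation.
Thus O(~sign_inventory), which is F(sign_inventory): sign_inventory is forbidden.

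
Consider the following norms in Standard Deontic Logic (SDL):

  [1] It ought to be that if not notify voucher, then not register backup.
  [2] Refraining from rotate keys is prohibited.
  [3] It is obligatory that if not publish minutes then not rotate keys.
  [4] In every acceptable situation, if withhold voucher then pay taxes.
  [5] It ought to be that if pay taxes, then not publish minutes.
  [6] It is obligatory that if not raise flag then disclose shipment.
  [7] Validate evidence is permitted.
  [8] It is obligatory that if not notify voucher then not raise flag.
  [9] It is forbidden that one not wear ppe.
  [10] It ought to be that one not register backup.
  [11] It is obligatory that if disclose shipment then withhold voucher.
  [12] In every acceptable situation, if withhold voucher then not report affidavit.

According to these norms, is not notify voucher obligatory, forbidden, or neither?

F(¬rotate_keys) at premise 2 means O(rotate_keys).
Premise 3, O(¬publish_minutes → ¬rotate_keys), contraposes to O(rotate_keys → publish_minutes); with O(rotate_keys) we get O(publish_minutes).
Premise 5 is O(pay_taxes → ¬publish_minutes); contrapositively O(publish_minutes → ¬pay_taxes). Since O(publish_minutes) holds, K gives O(¬pay_taxes).
Premise 4, O(withhold_voucher → pay_taxes), contraposes to O(¬pay_taxes → ¬withhold_voucher); with O(¬pay_taxes) we get O(¬withhold_voucher).
Premise 11, O(disclose_shipment → withhold_voucher), contraposes to O(¬withhold_voucher → ¬disclose_shipment); with O(¬withhold_voucher) we get O(¬disclose_shipment).
Premise 6, O(¬raise_flag → disclose_shipment), contraposes to O(¬disclose_shipment → raise_flag); with O(¬disclose_shipment) we get O(raise_flag).
Premise 8, O(¬notify_voucher → ¬raise_flag), contraposes to O(raise_flag → notify_voucher); with O(raise_flag) we get O(notify_voucher).
Premises 1, 7, 9, 10, 12 do not contribute to this derivation.
Thus O(notify_voucher), which is F(¬notify_voucher): ¬notify_voucher is forbidden.

Forbidden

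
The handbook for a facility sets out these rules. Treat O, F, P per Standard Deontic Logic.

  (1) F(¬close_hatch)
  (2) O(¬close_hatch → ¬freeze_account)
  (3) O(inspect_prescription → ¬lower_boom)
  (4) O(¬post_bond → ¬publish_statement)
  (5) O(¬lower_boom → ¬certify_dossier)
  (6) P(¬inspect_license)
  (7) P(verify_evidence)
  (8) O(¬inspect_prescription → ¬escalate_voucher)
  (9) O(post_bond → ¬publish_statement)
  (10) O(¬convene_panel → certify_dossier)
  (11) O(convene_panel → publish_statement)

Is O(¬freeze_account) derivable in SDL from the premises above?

No

Premise 2 is O(¬close_hatch → ¬freeze_account), but O(¬close_hatch) is not derivable from the premises, so it does not yield O(¬freeze_account).
No other premise forces O(¬freeze_account). An ideal world satisfying every premise can still have ¬freeze_account false, so O(¬freeze_account) is not derivable.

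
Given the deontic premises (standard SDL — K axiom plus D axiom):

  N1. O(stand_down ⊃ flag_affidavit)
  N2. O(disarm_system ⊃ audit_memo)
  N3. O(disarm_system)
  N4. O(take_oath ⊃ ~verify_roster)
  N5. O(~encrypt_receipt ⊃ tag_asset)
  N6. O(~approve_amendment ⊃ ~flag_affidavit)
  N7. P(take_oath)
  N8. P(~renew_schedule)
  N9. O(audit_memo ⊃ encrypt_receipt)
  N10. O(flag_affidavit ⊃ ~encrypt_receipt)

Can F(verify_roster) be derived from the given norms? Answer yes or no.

Premise 4 is O(take_oath ⊃ ~verify_roster), but O(take_oath) is not derivable from the premises (the permission P(take_oath) asserts only ~O(~take_oath), not O(take_oath)), so it does not yield O(~verify_roster).
No other premise forces O(~verify_roster). An ideal world satisfying every premise can still have verify_roster true, so F(verify_roster) is not derivable.

No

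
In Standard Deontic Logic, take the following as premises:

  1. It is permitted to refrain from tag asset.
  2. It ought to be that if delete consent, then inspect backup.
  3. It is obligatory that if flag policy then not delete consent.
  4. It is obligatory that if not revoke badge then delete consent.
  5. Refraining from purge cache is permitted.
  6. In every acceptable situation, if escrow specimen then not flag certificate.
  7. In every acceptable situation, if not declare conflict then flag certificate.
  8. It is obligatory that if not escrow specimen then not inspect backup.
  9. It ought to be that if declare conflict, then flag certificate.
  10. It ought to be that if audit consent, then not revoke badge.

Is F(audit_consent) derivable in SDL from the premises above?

By case analysis on ¬declare_conflict: premise 7 gives O(¬declare_conflict → flag_certificate) and premise 9 gives O(declare_conflict → flag_certificate), so O(flag_certificate) either way.
Premise 6 is O(escrow_specimen → ¬flag_certificate); contrapositively O(flag_certificate → ¬escrow_specimen). Since O(flag_certificate) holds, K gives O(¬escrow_specimen).
Applying K to premise 8 (O(¬escrow_specimen → ¬inspect_backup)) and O(¬escrow_specimen) yields O(¬inspect_backup).
Premise 2 is O(delete_consent → inspect_backup); contrapositively O(¬inspect_backup → ¬delete_consent). Since O(¬inspect_backup) holds, K gives O(¬delete_consent).
The contrapositive of premise 4 (O(¬revoke_badge → delete_consent)) is O(¬delete_consent → revoke_badge), and O(¬delete_consent) is already established, so O(revoke_badge).
Premise 10 is O(audit_consent → ¬revoke_badge); contrapositively O(revoke_badge → ¬audit_consent). Since O(revoke_badge) holds, K gives O(¬audit_consent).
Premises 1, 3, 5 do not contribute to this derivation.
So O(¬audit_consent) holds, i.e. F(audit_consent). The claim follows.

Yes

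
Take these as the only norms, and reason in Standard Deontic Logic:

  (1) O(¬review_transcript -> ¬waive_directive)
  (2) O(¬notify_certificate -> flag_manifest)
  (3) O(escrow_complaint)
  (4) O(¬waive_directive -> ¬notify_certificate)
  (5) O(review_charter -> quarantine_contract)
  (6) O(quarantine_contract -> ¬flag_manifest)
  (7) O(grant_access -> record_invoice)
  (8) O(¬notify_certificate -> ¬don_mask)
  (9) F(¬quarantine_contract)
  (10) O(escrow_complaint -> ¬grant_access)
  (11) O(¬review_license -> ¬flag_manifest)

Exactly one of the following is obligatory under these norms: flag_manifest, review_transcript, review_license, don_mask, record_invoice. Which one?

Premise 9, F(¬quarantine_contract), is equivalent to O(quarantine_contract).
With premise 6, O(quarantine_contract -> ¬flag_manifest), the K-axiom yields O(¬flag_manifest).
The contrapositive of premise 2 (O(¬notify_certificate -> flag_manifest)) is O(¬flag_manifest -> notify_certificate), and O(¬flag_manifest) is already established, so O(notify_certificate).
Premise 4 is O(¬waive_directive -> ¬notify_certificate); contrapositively O(notify_certificate -> waive_directive). Since O(notify_certificate) holds, K gives O(waive_directive).
Premise 1, O(¬review_transcript -> ¬waive_directive), contraposes to O(waive_directive -> review_transcript); with O(waive_directive) we get O(review_transcript).
So O(review_transcript) holds — review_transcript is obligatory. None of the other listed options is made obligatory by any chain of premises.

review_transcript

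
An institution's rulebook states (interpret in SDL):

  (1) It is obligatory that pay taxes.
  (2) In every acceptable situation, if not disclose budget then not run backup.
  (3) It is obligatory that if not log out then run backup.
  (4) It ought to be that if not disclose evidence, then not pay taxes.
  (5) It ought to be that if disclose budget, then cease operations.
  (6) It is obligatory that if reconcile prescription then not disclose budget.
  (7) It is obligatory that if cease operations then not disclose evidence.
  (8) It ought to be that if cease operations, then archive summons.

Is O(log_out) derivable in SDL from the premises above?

Premise 1 gives O(pay_taxes).
The contrapositive of premise 4 (O(¬disclose_evidence → ¬pay_taxes)) is O(pay_taxes → disclose_evidence), and O(pay_taxes) is already established, so O(disclose_evidence).
Premise 7, O(cease_operations → ¬disclose_evidence), contraposes to O(disclose_evidence → ¬cease_operations); with O(disclose_evidence) we get O(¬cease_operations).
The contrapositive of premise 5 (O(disclose_budget → cease_operations)) is O(¬cease_operations → ¬disclose_budget), and O(¬cease_operations) is already established, so O(¬disclose_budget).
Applying K to premise 2 (O(¬disclose_budget → ¬run_backup)) and O(¬disclose_budget) yields O(¬run_backup).
Premise 3, O(¬log_out → run_backup), contraposes to O(¬run_backup → log_out); with O(¬run_backup) we get O(log_out).
Premises 6, 8 do not contribute to this derivation.
So O(log_out) follows.

Yes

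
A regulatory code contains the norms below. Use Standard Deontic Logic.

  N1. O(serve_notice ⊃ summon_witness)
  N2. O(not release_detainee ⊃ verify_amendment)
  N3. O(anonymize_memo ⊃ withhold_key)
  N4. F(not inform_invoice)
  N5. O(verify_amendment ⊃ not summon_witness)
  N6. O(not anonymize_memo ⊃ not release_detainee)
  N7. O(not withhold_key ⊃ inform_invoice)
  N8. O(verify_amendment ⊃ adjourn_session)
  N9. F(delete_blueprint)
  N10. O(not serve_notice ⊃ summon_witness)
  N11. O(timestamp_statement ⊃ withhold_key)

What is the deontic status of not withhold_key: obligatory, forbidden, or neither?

Premises 1 and 10 are O(serve_notice ⊃ summon_witness) and O(not serve_notice ⊃ summon_witness); every ideal world satisfies serve_notice or not serve_notice, so in either case summon_witness holds — hence O(summon_witness).
Premise 5, O(verify_amendment ⊃ not summon_witness), contraposes to O(summon_witness ⊃ not verify_amendment); with O(summon_witness) we get O(not verify_amendment).
The contrapositive of premise 2 (O(not release_detainee ⊃ verify_amendment)) is O(not verify_amendment ⊃ release_detainee), and O(not verify_amendment) is already established, so O(release_detainee).
The contrapositive of premise 6 (O(not anonymize_memo ⊃ not release_detainee)) is O(release_detainee ⊃ anonymize_memo), and O(release_detainee) is already established, so O(anonymize_memo).
Premise 3 is O(anonymize_memo ⊃ withhold_key); since O(anonymize_memo), deontic closure gives O(withhold_key).
Premises 4, 7, 8, 9, 11 do not contribute to this derivation.
Thus O(withhold_key), which is F(not withhold_key): not withhold_key is forbidden.

Forbidden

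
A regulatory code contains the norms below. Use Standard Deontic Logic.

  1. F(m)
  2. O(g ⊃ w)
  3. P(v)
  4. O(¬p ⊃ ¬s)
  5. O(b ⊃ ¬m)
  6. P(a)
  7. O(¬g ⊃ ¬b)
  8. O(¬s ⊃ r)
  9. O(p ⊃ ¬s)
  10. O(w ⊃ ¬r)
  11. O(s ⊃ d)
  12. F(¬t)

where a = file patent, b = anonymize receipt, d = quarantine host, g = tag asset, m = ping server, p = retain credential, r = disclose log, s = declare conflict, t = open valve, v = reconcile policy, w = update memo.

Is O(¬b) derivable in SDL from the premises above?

Yes

Premises 4 and 9 are O(¬p ⊃ ¬s) and O(p ⊃ ¬s); every ideal world satisfies ¬p or p, so in either case ¬s holds — hence O(¬s).
From O(¬s) and premise 8, O(¬s ⊃ r), we obtain O(r).
Premise 10, O(w ⊃ ¬r), contraposes to O(r ⊃ ¬w); with O(r) we get O(¬w).
Premise 2 is O(g ⊃ w); contrapositively O(¬w ⊃ ¬g). Since O(¬w) holds, K gives O(¬g).
Premise 7 is O(¬g ⊃ ¬b); since O(¬g), deontic closure gives O(¬b).
Premises 1, 3, 5, 6, 11, 12 do not contribute to this derivation.
So O(¬b) follows.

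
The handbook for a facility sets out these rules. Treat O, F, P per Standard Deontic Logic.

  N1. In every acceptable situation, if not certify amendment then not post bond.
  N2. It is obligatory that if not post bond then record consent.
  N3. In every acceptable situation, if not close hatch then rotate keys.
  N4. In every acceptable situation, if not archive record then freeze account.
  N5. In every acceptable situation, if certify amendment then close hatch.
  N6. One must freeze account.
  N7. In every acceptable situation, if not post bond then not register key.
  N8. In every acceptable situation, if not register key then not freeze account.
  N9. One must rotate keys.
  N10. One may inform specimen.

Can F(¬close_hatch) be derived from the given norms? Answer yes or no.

Yes

Premise 6 states O(freeze_account) outright.
The contrapositive of premise 8 (O(¬register_key → ¬freeze_account)) is O(freeze_account → register_key), and O(freeze_account) is already established, so O(register_key).
Premise 7, O(¬post_bond → ¬register_key), contraposes to O(register_key → post_bond); with O(register_key) we get O(post_bond).
The contrapositive of premise 1 (O(¬certify_amendment → ¬post_bond)) is O(post_bond → certify_amendment), and O(post_bond) is already established, so O(certify_amendment).
Premise 5 is O(certify_amendment → close_hatch); since O(certify_amendment), deontic closure gives O(close_hatch).
Premises 2, 3, 4, 9, 10 do not contribute to this derivation.
So O(close_hatch) holds, i.e. F(¬close_hatch). The claim follows.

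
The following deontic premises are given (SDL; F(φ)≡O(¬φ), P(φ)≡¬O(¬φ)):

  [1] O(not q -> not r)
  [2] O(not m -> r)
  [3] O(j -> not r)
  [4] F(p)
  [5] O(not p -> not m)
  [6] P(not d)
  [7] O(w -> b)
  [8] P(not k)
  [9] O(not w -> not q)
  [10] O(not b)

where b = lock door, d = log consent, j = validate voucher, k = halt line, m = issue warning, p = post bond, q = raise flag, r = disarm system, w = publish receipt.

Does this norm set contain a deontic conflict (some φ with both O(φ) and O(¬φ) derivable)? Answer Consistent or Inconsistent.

Premise 10 gives O(not b).
Premise 7, O(w -> b), contraposes to O(not b -> not w); with O(not b) we get O(not w).
Applying K to premise 9 (O(not w -> not q)) and O(not w) yields O(not q).
From O(not q) and premise 1, O(not q -> not r), we obtain O(not r).
Premise 2 is O(not m -> r); contrapositively O(not r -> m). Since O(not r) holds, K gives O(m).
Premise 5, O(not p -> not m), contraposes to O(m -> p); with O(m) we get O(p).
But premise 4, F(p), means O(not p).
We now have both O(p) and O(not p) — p is simultaneously obligatory and forbidden, violating the D-axiom.

Inconsistent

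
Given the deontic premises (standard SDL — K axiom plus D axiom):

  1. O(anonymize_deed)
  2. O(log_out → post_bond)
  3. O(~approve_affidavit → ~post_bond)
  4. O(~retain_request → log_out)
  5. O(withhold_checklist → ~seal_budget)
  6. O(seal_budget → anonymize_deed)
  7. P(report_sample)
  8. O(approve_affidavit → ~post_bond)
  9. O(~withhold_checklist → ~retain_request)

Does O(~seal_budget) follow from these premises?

Yes

Premises 3 and 8 cover both cases: O(~approve_affidavit → ~post_bond) and O(approve_affidavit → ~post_bond). Since ~approve_affidavit ∨ approve_affidavit is a tautology, O(~post_bond) follows.
The contrapositive of premise 2 (O(log_out → post_bond)) is O(~post_bond → ~log_out), and O(~post_bond) is already established, so O(~log_out).
The contrapositive of premise 4 (O(~retain_request → log_out)) is O(~log_out → retain_request), and O(~log_out) is already established, so O(retain_request).
Premise 9 is O(~withhold_checklist → ~retain_request); contrapositively O(retain_request → withhold_checklist). Since O(retain_request) holds, K gives O(withhold_checklist).
Premise 5 is O(withhold_checklist → ~seal_budget); since O(withhold_checklist), deontic closure gives O(~seal_budget).
Premises 1, 6, 7 do not contribute to this derivation.
So O(~seal_budget) follows.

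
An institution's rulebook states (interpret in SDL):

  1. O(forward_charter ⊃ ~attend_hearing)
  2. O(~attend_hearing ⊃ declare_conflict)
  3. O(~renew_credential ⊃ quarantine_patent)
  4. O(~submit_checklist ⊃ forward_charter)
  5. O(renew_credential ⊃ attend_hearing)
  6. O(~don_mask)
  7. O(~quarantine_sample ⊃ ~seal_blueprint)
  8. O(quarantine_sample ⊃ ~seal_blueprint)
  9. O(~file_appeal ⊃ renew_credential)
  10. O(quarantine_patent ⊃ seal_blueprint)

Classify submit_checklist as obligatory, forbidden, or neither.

Obligatory

Premises 8 and 7 cover both cases: O(quarantine_sample ⊃ ~seal_blueprint) and O(~quarantine_sample ⊃ ~seal_blueprint). Since quarantine_sample ∨ ~quarantine_sample is a tautology, O(~seal_blueprint) follows.
Premise 10, O(quarantine_patent ⊃ seal_blueprint), contraposes to O(~seal_blueprint ⊃ ~quarantine_patent); with O(~seal_blueprint) we get O(~quarantine_patent).
Premise 3 is O(~renew_credential ⊃ quarantine_patent); contrapositively O(~quarantine_patent ⊃ renew_credential). Since O(~quarantine_patent) holds, K gives O(renew_credential).
With premise 5, O(renew_credential ⊃ attend_hearing), the K-axiom yields O(attend_hearing).
Premise 1 is O(forward_charter ⊃ ~attend_hearing); contrapositively O(attend_hearing ⊃ ~forward_charter). Since O(attend_hearing) holds, K gives O(~forward_charter).
The contrapositive of premise 4 (O(~submit_checklist ⊃ forward_charter)) is O(~forward_charter ⊃ submit_checklist), and O(~forward_charter) is already established, so O(submit_checklist).
Premises 2, 6, 9 do not contribute to this derivation.
Hence submit_checklist is obligatory.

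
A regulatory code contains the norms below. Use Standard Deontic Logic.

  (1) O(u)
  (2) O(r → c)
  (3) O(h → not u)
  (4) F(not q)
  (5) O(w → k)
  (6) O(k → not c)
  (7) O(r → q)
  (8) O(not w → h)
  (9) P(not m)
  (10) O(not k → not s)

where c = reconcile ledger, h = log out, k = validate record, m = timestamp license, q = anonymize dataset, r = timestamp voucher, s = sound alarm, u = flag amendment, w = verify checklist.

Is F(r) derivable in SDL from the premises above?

Yes

Premise 1 gives O(u).
The contrapositive of premise 3 (O(h → not u)) is O(u → not h), and O(u) is already established, so O(not h).
The contrapositive of premise 8 (O(not w → h)) is O(not h → w), and O(not h) is already established, so O(w).
With premise 5, O(w → k), the K-axiom yields O(k).
Premise 6 is O(k → not c); since O(k), deontic closure gives O(not c).
Premise 2 is O(r → c); contrapositively O(not c → not r). Since O(not c) holds, K gives O(not r).
Premises 4, 7, 9, 10 do not contribute to this derivation.
So O(not r) holds, i.e. F(r). The claim follows.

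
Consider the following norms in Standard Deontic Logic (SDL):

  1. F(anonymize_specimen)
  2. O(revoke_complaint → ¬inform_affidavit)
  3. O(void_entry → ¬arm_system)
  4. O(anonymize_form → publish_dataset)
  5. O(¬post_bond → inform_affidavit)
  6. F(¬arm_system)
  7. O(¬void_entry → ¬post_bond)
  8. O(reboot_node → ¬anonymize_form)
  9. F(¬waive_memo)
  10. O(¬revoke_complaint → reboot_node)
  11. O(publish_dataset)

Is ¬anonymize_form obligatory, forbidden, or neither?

Obligatory

F(¬arm_system) at premise 6 means O(arm_system).
Premise 3, O(void_entry → ¬arm_system), contraposes to O(arm_system → ¬void_entry); with O(arm_system) we get O(¬void_entry).
With premise 7, O(¬void_entry → ¬post_bond), the K-axiom yields O(¬post_bond).
Applying K to premise 5 (O(¬post_bond → inform_affidavit)) and O(¬post_bond) yields O(inform_affidavit).
The contrapositive of premise 2 (O(revoke_complaint → ¬inform_affidavit)) is O(inform_affidavit → ¬revoke_complaint), and O(inform_affidavit) is already established, so O(¬revoke_complaint).
Premise 10 is O(¬revoke_complaint → reboot_node); since O(¬revoke_complaint), deontic closure gives O(reboot_node).
With premise 8, O(reboot_node → ¬anonymize_form), the K-axiom yields O(¬anonymize_form).
Premises 1, 4, 9, 11 do not contribute to this derivation.
Hence ¬anonymize_form is obligatory.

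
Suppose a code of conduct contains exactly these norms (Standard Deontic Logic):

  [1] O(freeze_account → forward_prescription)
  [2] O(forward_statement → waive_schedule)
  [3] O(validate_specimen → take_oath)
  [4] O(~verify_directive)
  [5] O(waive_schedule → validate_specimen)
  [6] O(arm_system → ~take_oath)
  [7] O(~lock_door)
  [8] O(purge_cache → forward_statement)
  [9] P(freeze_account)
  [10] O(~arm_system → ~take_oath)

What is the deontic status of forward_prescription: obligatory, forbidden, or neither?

Premise 1 is O(freeze_account → forward_prescription), but O(freeze_account) is not derivable from the premises (the permission P(freeze_account) asserts only ~O(~freeze_account), not O(freeze_account)), so it does not yield O(forward_prescription).
No premise or chain of K-axiom applications forces O(forward_prescription), and none forces O(~forward_prescription). So forward_prescription is neither obligatory nor forbidden under these norms.

Neither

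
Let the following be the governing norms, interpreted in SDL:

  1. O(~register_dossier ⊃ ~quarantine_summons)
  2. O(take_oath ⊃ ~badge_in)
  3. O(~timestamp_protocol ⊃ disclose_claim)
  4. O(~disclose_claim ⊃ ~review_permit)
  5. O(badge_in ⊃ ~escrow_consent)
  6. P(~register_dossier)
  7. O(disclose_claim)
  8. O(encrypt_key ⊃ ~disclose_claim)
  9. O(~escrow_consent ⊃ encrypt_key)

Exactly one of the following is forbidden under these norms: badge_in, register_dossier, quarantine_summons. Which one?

badge_in

From premise 7 we have O(disclose_claim).
The contrapositive of premise 8 (O(encrypt_key ⊃ ~disclose_claim)) is O(disclose_claim ⊃ ~encrypt_key), and O(disclose_claim) is already established, so O(~encrypt_key).
Premise 9, O(~escrow_consent ⊃ encrypt_key), contraposes to O(~encrypt_key ⊃ escrow_consent); with O(~encrypt_key) we get O(escrow_consent).
Premise 5 is O(badge_in ⊃ ~escrow_consent); contrapositively O(escrow_consent ⊃ ~badge_in). Since O(escrow_consent) holds, K gives O(~badge_in).
So O(~badge_in) holds, i.e. badge_in is forbidden. None of the other listed options is forbidden under the premises.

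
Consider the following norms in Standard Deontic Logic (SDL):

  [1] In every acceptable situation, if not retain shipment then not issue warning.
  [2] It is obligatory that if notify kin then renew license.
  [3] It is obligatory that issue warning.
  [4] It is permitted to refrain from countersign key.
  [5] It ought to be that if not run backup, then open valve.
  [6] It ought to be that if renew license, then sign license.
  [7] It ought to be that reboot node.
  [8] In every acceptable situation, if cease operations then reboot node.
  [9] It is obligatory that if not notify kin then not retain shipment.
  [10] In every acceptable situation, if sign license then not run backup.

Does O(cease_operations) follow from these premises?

No

Premise 8 is O(cease_operations → reboot_node); even if O(reboot_node) held, inferring O(cease_operations) would be affirming the consequent — invalid.
No other premise forces O(cease_operations). An ideal world satisfying every premise can still have cease_operations false, so O(cease_operations) is not derivable.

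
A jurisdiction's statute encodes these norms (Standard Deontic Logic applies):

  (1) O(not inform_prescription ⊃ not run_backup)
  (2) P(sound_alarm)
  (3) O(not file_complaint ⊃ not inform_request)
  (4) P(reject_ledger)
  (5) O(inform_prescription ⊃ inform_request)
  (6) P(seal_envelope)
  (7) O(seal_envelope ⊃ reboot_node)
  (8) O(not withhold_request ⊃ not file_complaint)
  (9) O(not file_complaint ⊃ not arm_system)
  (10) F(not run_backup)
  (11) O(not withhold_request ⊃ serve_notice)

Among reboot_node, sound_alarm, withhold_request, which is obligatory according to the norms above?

withhold_request

Premise 10, F(not run_backup), is equivalent to O(run_backup).
Premise 1, O(not inform_prescription ⊃ not run_backup), contraposes to O(run_backup ⊃ inform_prescription); with O(run_backup) we get O(inform_prescription).
Premise 5 is O(inform_prescription ⊃ inform_request); since O(inform_prescription), deontic closure gives O(inform_request).
Premise 3 is O(not file_complaint ⊃ not inform_request); contrapositively O(inform_request ⊃ file_complaint). Since O(inform_request) holds, K gives O(file_complaint).
The contrapositive of premise 8 (O(not withhold_request ⊃ not file_complaint)) is O(file_complaint ⊃ withhold_request), and O(file_complaint) is already established, so O(withhold_request).
So O(withhold_request) holds — withhold_request is obligatory. None of the other listed options is made obligatory by any chain of premises.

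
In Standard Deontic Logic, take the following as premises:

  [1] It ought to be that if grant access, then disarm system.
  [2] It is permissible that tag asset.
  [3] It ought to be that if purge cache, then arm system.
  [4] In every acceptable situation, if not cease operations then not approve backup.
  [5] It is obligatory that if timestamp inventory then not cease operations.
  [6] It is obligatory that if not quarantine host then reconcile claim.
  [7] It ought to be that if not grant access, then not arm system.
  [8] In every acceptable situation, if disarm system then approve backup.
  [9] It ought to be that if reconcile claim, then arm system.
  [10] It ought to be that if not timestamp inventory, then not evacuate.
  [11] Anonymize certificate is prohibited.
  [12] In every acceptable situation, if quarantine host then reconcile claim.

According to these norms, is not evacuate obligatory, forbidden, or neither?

By case analysis on quarantine_host: premise 12 gives O(quarantine_host → reconcile_claim) and premise 6 gives O(¬quarantine_host → reconcile_claim), so O(reconcile_claim) either way.
From O(reconcile_claim) and premise 9, O(reconcile_claim → arm_system), we obtain O(arm_system).
The contrapositive of premise 7 (O(¬grant_access → ¬arm_system)) is O(arm_system → grant_access), and O(arm_system) is already established, so O(grant_access).
Applying K to premise 1 (O(grant_access → disarm_system)) and O(grant_access) yields O(disarm_system).
With premise 8, O(disarm_system → approve_backup), the K-axiom yields O(approve_backup).
Premise 4 is O(¬cease_operations → ¬approve_backup); contrapositively O(approve_backup → cease_operations). Since O(approve_backup) holds, K gives O(cease_operations).
The contrapositive of premise 5 (O(timestamp_inventory → ¬cease_operations)) is O(cease_operations → ¬timestamp_inventory), and O(cease_operations) is already established, so O(¬timestamp_inventory).
Applying K to premise 10 (O(¬timestamp_inventory → ¬evacuate)) and O(¬timestamp_inventory) yields O(¬evacuate).
Premises 2, 3, 11 do not contribute to this derivation.
Hence ¬evacuate is obligatory.

Obligatory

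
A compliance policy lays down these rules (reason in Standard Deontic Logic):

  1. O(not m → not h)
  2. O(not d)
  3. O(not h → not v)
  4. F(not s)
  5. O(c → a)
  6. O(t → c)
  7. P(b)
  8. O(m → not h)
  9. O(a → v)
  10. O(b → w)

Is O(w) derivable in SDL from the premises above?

Premise 10 is O(b → w), but O(b) is not derivable from the premises (the permission P(b) asserts only not O(not b), not O(b)), so it does not yield O(w).
No other premise forces O(w). An ideal world satisfying every premise can still have w false, so O(w) is not derivable.

No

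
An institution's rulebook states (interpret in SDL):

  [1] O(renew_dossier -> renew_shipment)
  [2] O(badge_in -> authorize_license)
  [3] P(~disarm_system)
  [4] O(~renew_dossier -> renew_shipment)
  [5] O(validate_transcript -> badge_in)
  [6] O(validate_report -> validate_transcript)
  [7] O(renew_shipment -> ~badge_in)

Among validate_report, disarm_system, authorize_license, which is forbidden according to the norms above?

validate_report

Premises 4 and 1 cover both cases: O(~renew_dossier -> renew_shipment) and O(renew_dossier -> renew_shipment). Since ~renew_dossier ∨ renew_dossier is a tautology, O(renew_shipment) follows.
With premise 7, O(renew_shipment -> ~badge_in), the K-axiom yields O(~badge_in).
The contrapositive of premise 5 (O(validate_transcript -> badge_in)) is O(~badge_in -> ~validate_transcript), and O(~badge_in) is already established, so O(~validate_transcript).
The contrapositive of premise 6 (O(validate_report -> validate_transcript)) is O(~validate_transcript -> ~validate_report), and O(~validate_transcript) is already established, so O(~validate_report).
So O(~validate_report) holds, i.e. validate_report is forbidden. None of the other listed options is forbidden under the premises.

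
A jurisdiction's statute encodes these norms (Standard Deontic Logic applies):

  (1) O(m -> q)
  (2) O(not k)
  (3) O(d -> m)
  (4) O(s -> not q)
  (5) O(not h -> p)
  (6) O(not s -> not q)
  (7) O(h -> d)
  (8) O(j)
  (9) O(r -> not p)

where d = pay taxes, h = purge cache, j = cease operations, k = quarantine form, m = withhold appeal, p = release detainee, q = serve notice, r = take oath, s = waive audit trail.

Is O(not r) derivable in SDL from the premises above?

Yes

Premises 6 and 4 cover both cases: O(not s -> not q) and O(s -> not q). Since not s ∨ s is a tautology, O(not q) follows.
Premise 1 is O(m -> q); contrapositively O(not q -> not m). Since O(not q) holds, K gives O(not m).
Premise 3, O(d -> m), contraposes to O(not m -> not d); with O(not m) we get O(not d).
Premise 7, O(h -> d), contraposes to O(not d -> not h); with O(not d) we get O(not h).
With premise 5, O(not h -> p), the K-axiom yields O(p).
Premise 9, O(r -> not p), contraposes to O(p -> not r); with O(p) we get O(not r).
Premises 2, 8 do not contribute to this derivation.
So O(not r) follows.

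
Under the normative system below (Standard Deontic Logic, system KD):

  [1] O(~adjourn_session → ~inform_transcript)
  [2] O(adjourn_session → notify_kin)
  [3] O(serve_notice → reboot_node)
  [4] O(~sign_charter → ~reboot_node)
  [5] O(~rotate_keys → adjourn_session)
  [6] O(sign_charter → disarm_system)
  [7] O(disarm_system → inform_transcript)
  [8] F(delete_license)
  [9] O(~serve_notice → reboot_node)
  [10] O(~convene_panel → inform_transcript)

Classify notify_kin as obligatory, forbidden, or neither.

Obligatory

Premises 3 and 9 are O(serve_notice → reboot_node) and O(~serve_notice → reboot_node); every ideal world satisfies serve_notice or ~serve_notice, so in either case reboot_node holds — hence O(reboot_node).
Premise 4 is O(~sign_charter → ~reboot_node); contrapositively O(reboot_node → sign_charter). Since O(reboot_node) holds, K gives O(sign_charter).
Applying K to premise 6 (O(sign_charter → disarm_system)) and O(sign_charter) yields O(disarm_system).
Applying K to premise 7 (O(disarm_system → inform_transcript)) and O(disarm_system) yields O(inform_transcript).
The contrapositive of premise 1 (O(~adjourn_session → ~inform_transcript)) is O(inform_transcript → adjourn_session), and O(inform_transcript) is already established, so O(adjourn_session).
With premise 2, O(adjourn_session → notify_kin), the K-axiom yields O(notify_kin).
Premises 5, 8, 10 do not contribute to this derivation.
Hence notify_kin is obligatory.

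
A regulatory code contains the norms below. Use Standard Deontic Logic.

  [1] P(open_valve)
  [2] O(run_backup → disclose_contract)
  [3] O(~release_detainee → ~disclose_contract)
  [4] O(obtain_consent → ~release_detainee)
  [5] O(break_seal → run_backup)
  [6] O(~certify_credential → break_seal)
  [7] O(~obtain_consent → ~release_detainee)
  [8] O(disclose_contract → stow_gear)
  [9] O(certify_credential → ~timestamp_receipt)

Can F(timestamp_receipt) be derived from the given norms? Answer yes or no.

By case analysis on obtain_consent: premise 4 gives O(obtain_consent → ~release_detainee) and premise 7 gives O(~obtain_consent → ~release_detainee), so O(~release_detainee) either way.
Applying K to premise 3 (O(~release_detainee → ~disclose_contract)) and O(~release_detainee) yields O(~disclose_contract).
Premise 2, O(run_backup → disclose_contract), contraposes to O(~disclose_contract → ~run_backup); with O(~disclose_contract) we get O(~run_backup).
Premise 5 is O(break_seal → run_backup); contrapositively O(~run_backup → ~break_seal). Since O(~run_backup) holds, K gives O(~break_seal).
Premise 6, O(~certify_credential → break_seal), contraposes to O(~break_seal → certify_credential); with O(~break_seal) we get O(certify_credential).
Applying K to premise 9 (O(certify_credential → ~timestamp_receipt)) and O(certify_credential) yields O(~timestamp_receipt).
Premises 1, 8 do not contribute to this derivation.
So O(~timestamp_receipt) holds, i.e. F(timestamp_receipt). The claim follows.

Yes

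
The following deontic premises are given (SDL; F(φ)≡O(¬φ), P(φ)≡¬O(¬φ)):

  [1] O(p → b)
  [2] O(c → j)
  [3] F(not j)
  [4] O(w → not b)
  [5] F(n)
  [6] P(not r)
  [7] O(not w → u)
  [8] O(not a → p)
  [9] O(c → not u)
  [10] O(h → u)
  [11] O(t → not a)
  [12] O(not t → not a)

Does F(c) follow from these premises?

By case analysis on t: premise 11 gives O(t → not a) and premise 12 gives O(not t → not a), so O(not a) either way.
Applying K to premise 8 (O(not a → p)) and O(not a) yields O(p).
With premise 1, O(p → b), the K-axiom yields O(b).
The contrapositive of premise 4 (O(w → not b)) is O(b → not w), and O(b) is already established, so O(not w).
Applying K to premise 7 (O(not w → u)) and O(not w) yields O(u).
Premise 9 is O(c → not u); contrapositively O(u → not c). Since O(u) holds, K gives O(not c).
Premises 2, 3, 5, 6, 10 do not contribute to this derivation.
So O(not c) holds, i.e. F(c). The claim follows.

Yes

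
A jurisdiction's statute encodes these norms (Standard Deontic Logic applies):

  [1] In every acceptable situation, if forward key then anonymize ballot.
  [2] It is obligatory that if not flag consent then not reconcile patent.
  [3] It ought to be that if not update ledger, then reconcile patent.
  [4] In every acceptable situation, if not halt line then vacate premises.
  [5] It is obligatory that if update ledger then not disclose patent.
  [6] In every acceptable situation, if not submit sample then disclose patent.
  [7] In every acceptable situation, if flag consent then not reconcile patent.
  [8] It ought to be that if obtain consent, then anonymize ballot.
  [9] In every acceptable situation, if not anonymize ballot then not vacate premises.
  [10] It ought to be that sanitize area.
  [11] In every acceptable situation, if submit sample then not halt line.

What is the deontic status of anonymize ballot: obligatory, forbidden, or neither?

Premises 7 and 2 are O(flag_consent → ¬reconcile_patent) and O(¬flag_consent → ¬reconcile_patent); every ideal world satisfies flag_consent or ¬flag_consent, so in either case ¬reconcile_patent holds — hence O(¬reconcile_patent).
The contrapositive of premise 3 (O(¬update_ledger → reconcile_patent)) is O(¬reconcile_patent → update_ledger), and O(¬reconcile_patent) is already established, so O(update_ledger).
Premise 5 is O(update_ledger → ¬disclose_patent); since O(update_ledger), deontic closure gives O(¬disclose_patent).
Premise 6 is O(¬submit_sample → disclose_patent); contrapositively O(¬disclose_patent → submit_sample). Since O(¬disclose_patent) holds, K gives O(submit_sample).
From O(submit_sample) and premise 11, O(submit_sample → ¬halt_line), we obtain O(¬halt_line).
With premise 4, O(¬halt_line → vacate_premises), the K-axiom yields O(vacate_premises).
Premise 9, O(¬anonymize_ballot → ¬vacate_premises), contraposes to O(vacate_premises → anonymize_ballot); with O(vacate_premises) we get O(anonymize_ballot).
Premises 1, 8, 10 do not contribute to this derivation.
Hence anonymize_ballot is obligatory.

Obligatory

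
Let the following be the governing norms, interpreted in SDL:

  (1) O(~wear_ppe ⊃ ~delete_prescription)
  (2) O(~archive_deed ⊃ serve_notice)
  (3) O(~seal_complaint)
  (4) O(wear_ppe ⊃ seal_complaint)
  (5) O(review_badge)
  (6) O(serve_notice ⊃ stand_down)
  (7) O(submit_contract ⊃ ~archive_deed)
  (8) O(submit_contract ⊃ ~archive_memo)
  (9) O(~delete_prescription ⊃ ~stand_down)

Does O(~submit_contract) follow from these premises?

From premise 3 we have O(~seal_complaint).
Premise 4 is O(wear_ppe ⊃ seal_complaint); contrapositively O(~seal_complaint ⊃ ~wear_ppe). Since O(~seal_complaint) holds, K gives O(~wear_ppe).
With premise 1, O(~wear_ppe ⊃ ~delete_prescription), the K-axiom yields O(~delete_prescription).
Applying K to premise 9 (O(~delete_prescription ⊃ ~stand_down)) and O(~delete_prescription) yields O(~stand_down).
The contrapositive of premise 6 (O(serve_notice ⊃ stand_down)) is O(~stand_down ⊃ ~serve_notice), and O(~stand_down) is already established, so O(~serve_notice).
The contrapositive of premise 2 (O(~archive_deed ⊃ serve_notice)) is O(~serve_notice ⊃ archive_deed), and O(~serve_notice) is already established, so O(archive_deed).
Premise 7 is O(submit_contract ⊃ ~archive_deed); contrapositively O(archive_deed ⊃ ~submit_contract). Since O(archive_deed) holds, K gives O(~submit_contract).
Premises 5, 8 do not contribute to this derivation.
So O(~submit_contract) follows.

Yes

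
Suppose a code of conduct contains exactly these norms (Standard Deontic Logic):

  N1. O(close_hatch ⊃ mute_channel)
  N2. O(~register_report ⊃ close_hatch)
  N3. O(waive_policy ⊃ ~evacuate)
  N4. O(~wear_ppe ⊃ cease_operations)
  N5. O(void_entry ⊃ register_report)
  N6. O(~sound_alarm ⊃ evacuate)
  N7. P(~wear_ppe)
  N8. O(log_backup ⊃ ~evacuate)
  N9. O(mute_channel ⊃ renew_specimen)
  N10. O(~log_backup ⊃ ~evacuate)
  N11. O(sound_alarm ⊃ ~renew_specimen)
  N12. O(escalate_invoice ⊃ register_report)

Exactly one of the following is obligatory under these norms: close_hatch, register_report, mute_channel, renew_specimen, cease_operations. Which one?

Premises 8 and 10 cover both cases: O(log_backup ⊃ ~evacuate) and O(~log_backup ⊃ ~evacuate). Since log_backup ∨ ~log_backup is a tautology, O(~evacuate) follows.
Premise 6 is O(~sound_alarm ⊃ evacuate); contrapositively O(~evacuate ⊃ sound_alarm). Since O(~evacuate) holds, K gives O(sound_alarm).
From O(sound_alarm) and premise 11, O(sound_alarm ⊃ ~renew_specimen), we obtain O(~renew_specimen).
Premise 9 is O(mute_channel ⊃ renew_specimen); contrapositively O(~renew_specimen ⊃ ~mute_channel). Since O(~renew_specimen) holds, K gives O(~mute_channel).
The contrapositive of premise 1 (O(close_hatch ⊃ mute_channel)) is O(~mute_channel ⊃ ~close_hatch), and O(~mute_channel) is already established, so O(~close_hatch).
The contrapositive of premise 2 (O(~register_report ⊃ close_hatch)) is O(~close_hatch ⊃ register_report), and O(~close_hatch) is already established, so O(register_report).
So O(register_report) holds — register_report is obligatory. None of the other listed options is made obligatory by any chain of premises.

register_report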